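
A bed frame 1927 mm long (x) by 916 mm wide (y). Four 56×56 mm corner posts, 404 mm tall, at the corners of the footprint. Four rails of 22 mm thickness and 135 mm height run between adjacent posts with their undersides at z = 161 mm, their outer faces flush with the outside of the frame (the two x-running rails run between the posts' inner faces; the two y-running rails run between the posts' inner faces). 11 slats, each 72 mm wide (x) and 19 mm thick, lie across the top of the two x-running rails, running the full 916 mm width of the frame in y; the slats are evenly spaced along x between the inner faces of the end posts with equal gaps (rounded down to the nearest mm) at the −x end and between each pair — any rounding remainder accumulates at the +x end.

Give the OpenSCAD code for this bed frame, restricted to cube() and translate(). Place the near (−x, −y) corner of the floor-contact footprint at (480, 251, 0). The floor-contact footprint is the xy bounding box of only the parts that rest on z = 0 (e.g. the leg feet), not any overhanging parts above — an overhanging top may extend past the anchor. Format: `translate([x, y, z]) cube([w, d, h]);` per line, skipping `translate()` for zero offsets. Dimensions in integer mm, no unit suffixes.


translate([480, 251, 0]) cube([56, 56, 404]);
translate([480, 1111, 0]) cube([56, 56, 404]);
translate([2351, 251, 0]) cube([56, 56, 404]);
translate([2351, 1111, 0]) cube([56, 56, 404]);
translate([536, 251, 161]) cube([1815, 22, 135]);
translate([536, 1145, 161]) cube([1815, 22, 135]);
translate([480, 307, 161]) cube([22, 804, 135]);
translate([2385, 307, 161]) cube([22, 804, 135]);
translate([621, 251, 296]) cube([72, 916, 19]);
translate([778, 251, 296]) cube([72, 916, 19]);
translate([935, 251, 296]) cube([72, 916, 19]);
translate([1092, 251, 296]) cube([72, 916, 19]);
translate([1249, 251, 296]) cube([72, 916, 19]);
translate([1406, 251, 296]) cube([72, 916, 19]);
translate([1563, 251, 296]) cube([72, 916, 19]);
translate([1720, 251, 296]) cube([72, 916, 19]);
translate([1877, 251, 296]) cube([72, 916, 19]);
translate([2034, 251, 296]) cube([72, 916, 19]);
translate([2191, 251, 296]) cube([72, 916, 19]);


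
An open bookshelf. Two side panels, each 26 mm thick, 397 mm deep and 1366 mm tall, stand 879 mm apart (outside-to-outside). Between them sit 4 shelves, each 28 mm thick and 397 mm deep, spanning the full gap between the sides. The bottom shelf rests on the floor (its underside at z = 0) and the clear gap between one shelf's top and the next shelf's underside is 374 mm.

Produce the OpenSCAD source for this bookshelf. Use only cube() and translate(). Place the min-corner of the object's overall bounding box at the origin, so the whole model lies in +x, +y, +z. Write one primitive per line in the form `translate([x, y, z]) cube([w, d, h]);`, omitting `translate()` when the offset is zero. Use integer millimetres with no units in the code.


cube([26, 397, 1366]);
translate([853, 0, 0]) cube([26, 397, 1366]);
translate([26, 0, 0]) cube([827, 397, 28]);
translate([26, 0, 402]) cube([827, 397, 28]);
translate([26, 0, 804]) cube([827, 397, 28]);
translate([26, 0, 1206]) cube([827, 397, 28]);


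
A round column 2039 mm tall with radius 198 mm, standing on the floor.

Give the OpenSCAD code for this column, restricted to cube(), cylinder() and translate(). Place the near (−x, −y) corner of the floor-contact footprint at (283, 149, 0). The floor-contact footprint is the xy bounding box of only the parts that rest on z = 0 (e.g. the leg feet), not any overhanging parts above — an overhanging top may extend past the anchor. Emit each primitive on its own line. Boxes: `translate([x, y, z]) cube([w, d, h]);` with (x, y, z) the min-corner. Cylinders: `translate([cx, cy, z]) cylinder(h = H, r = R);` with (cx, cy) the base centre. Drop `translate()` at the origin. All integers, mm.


translate([481, 347, 0]) cylinder(h = 2039, r = 198);


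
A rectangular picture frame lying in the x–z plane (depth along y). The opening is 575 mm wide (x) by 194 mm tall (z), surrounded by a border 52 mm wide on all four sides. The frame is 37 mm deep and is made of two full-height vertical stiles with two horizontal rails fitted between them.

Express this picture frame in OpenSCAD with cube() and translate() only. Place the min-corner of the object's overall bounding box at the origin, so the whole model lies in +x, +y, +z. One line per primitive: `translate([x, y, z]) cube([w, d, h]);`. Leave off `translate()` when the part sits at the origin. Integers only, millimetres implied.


cube([52, 37, 298]);
translate([627, 0, 0]) cube([52, 37, 298]);
translate([52, 0, 0]) cube([575, 37, 52]);
translate([52, 0, 246]) cube([575, 37, 52]);


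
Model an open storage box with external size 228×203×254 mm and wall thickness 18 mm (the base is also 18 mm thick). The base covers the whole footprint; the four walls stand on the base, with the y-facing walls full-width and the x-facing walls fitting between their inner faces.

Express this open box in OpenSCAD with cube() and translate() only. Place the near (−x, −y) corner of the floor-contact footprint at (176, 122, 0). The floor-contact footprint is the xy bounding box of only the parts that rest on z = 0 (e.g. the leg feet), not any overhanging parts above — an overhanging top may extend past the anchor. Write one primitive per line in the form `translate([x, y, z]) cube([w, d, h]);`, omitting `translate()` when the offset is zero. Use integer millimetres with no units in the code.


translate([176, 122, 0]) cube([228, 203, 18]);
translate([176, 122, 18]) cube([228, 18, 236]);
translate([176, 307, 18]) cube([228, 18, 236]);
translate([176, 140, 18]) cube([18, 167, 236]);
translate([386, 140, 18]) cube([18, 167, 236]);


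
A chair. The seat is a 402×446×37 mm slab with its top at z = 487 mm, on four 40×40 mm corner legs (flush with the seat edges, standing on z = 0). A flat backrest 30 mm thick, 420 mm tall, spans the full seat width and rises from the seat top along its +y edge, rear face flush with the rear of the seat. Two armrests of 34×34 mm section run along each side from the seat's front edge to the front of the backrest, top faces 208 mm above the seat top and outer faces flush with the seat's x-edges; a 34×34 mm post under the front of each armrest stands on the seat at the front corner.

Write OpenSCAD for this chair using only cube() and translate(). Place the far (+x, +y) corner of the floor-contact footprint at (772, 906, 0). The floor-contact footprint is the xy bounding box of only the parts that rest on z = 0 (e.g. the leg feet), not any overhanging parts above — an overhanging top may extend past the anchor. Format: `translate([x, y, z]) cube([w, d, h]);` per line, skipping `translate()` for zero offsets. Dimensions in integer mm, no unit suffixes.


// leg_h = 487 - 37 = 450
// arm post h = 208 - 34 = 174
translate([370, 460, 450]) cube([402, 446, 37]);
translate([370, 460, 0]) cube([40, 40, 450]);
translate([732, 460, 0]) cube([40, 40, 450]);
translate([370, 866, 0]) cube([40, 40, 450]);
translate([732, 866, 0]) cube([40, 40, 450]);
translate([370, 876, 487]) cube([402, 30, 420]);
translate([370, 460, 661]) cube([34, 416, 34]);
translate([738, 460, 661]) cube([34, 416, 34]);
translate([370, 460, 487]) cube([34, 34, 174]);
translate([738, 460, 487]) cube([34, 34, 174]);


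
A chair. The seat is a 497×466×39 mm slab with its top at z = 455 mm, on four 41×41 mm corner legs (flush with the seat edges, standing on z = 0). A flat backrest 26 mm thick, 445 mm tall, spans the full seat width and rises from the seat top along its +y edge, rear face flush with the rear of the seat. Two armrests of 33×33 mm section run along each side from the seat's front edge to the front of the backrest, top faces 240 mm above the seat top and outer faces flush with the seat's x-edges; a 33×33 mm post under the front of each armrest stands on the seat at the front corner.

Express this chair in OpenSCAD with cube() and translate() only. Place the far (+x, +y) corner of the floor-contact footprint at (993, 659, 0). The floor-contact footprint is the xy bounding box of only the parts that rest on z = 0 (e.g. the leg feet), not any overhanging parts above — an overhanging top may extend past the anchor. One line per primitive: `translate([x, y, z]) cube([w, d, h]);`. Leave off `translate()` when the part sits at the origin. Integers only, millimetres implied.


translate([496, 193, 416]) cube([497, 466, 39]);
translate([496, 193, 0]) cube([41, 41, 416]);
translate([952, 193, 0]) cube([41, 41, 416]);
translate([496, 618, 0]) cube([41, 41, 416]);
translate([952, 618, 0]) cube([41, 41, 416]);
translate([496, 633, 455]) cube([497, 26, 445]);
translate([496, 193, 662]) cube([33, 440, 33]);
translate([960, 193, 662]) cube([33, 440, 33]);
translate([496, 193, 455]) cube([33, 33, 207]);
translate([960, 193, 455]) cube([33, 33, 207]);


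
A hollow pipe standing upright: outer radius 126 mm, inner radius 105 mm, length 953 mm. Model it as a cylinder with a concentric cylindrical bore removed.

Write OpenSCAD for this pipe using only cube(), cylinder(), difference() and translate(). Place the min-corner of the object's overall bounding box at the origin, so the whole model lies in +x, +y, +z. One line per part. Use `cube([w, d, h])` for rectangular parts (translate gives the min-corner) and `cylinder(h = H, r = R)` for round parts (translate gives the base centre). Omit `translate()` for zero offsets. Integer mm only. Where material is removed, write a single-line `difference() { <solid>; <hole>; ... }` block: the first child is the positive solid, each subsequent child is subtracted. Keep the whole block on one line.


difference() { translate([126, 126, 0]) cylinder(h = 953, r = 126); translate([126, 126, 0]) cylinder(h = 953, r = 105); }


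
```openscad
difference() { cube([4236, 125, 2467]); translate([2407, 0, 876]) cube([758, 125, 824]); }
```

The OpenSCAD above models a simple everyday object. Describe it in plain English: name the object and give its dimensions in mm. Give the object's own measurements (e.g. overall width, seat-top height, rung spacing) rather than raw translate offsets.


A wall 4236 mm long (x), 125 mm thick (y), 2467 mm tall, with a rectangular window opening cut through it. The opening is 758 mm wide and 824 mm tall; its sill is at z = 876 mm and its near (−x) edge is 2407 mm from the wall's −x end. The opening passes through the full wall thickness.


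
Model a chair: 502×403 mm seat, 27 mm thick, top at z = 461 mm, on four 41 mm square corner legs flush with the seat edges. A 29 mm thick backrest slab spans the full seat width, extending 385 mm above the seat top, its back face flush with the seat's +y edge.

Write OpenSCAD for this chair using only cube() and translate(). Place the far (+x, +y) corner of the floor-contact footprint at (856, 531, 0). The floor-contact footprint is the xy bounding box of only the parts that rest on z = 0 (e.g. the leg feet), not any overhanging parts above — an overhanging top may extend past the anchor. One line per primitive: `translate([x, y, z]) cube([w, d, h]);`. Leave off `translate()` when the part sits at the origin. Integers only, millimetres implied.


// leg_h = 461 - 27 = 434
translate([354, 128, 434]) cube([502, 403, 27]);
translate([354, 128, 0]) cube([41, 41, 434]);
translate([815, 128, 0]) cube([41, 41, 434]);
translate([354, 490, 0]) cube([41, 41, 434]);
translate([815, 490, 0]) cube([41, 41, 434]);
translate([354, 502, 461]) cube([502, 29, 385]);


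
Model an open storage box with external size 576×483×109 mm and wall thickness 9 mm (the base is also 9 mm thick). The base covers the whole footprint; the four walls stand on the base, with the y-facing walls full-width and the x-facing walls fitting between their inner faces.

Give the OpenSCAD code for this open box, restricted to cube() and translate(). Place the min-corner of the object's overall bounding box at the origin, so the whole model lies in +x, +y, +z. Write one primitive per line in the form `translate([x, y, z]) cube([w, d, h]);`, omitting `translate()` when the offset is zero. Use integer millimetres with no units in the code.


cube([576, 483, 9]);
translate([0, 0, 9]) cube([576, 9, 100]);
translate([0, 474, 9]) cube([576, 9, 100]);
translate([0, 9, 9]) cube([9, 465, 100]);
translate([567, 9, 9]) cube([9, 465, 100]);


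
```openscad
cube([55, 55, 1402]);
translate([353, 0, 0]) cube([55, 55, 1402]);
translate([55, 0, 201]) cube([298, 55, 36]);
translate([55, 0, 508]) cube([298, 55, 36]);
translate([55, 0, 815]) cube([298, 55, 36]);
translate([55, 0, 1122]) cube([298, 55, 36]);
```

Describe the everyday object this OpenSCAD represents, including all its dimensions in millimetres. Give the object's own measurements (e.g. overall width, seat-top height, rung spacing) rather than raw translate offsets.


A straight ladder. Two 55×55 mm vertical rails, 1402 mm tall, stand 408 mm apart (outside-to-outside) with their front faces coplanar on the −y side. 4 rungs, each 55 mm deep and 36 mm tall, span between the inner faces of the rails, front faces flush with the rails. The lowest rung's underside is at z = 201 mm and rungs are spaced 307 mm apart (underside to underside).


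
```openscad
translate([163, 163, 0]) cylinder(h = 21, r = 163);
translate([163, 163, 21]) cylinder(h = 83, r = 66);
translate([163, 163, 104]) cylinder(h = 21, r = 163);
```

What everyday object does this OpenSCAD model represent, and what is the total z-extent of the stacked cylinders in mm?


A spool. The overall height is 125 mm.

Three coaxial cylinders, large–small–large — a spool. Two 21 mm flanges and a 83 mm core give 21 + 83 + 21 = 125 mm.


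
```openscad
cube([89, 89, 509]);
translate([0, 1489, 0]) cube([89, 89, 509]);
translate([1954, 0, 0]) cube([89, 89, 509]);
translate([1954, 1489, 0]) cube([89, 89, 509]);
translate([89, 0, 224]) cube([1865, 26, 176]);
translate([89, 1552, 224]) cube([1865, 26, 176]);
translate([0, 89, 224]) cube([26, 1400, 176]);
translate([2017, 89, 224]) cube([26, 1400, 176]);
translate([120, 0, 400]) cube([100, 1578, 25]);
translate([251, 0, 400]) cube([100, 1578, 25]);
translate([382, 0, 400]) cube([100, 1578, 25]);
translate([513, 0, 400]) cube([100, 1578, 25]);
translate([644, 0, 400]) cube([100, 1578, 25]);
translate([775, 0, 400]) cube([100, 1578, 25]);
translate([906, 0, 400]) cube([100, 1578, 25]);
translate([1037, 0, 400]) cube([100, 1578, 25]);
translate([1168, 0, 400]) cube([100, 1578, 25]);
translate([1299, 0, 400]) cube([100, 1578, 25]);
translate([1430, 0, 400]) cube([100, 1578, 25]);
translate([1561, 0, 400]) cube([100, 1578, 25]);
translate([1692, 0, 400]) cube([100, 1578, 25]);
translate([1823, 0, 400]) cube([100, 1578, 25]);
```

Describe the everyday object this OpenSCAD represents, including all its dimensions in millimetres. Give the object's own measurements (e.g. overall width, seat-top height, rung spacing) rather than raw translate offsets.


A bed frame 2043 mm long (x) by 1578 mm wide (y). Four 89×89 mm corner posts, 509 mm tall, at the corners of the footprint. Four rails of 26 mm thickness and 176 mm height run between adjacent posts with their undersides at z = 224 mm, their outer faces flush with the outside of the frame (the two x-running rails run between the posts' inner faces; the two y-running rails run between the posts' inner faces). 14 slats, each 100 mm wide (x) and 25 mm thick, lie across the top of the two x-running rails, running the full 1578 mm width of the frame in y; along x they sit between the end posts with a 31 mm gap after the −x posts and between neighbouring slats and before the +x posts.


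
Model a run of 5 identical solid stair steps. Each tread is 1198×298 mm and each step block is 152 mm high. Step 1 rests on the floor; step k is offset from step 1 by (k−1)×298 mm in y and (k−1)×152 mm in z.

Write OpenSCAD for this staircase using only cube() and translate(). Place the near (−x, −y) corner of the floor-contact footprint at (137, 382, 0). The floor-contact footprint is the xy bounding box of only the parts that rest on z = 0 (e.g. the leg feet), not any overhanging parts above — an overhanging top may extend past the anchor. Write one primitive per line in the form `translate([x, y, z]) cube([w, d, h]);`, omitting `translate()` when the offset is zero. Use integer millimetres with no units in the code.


translate([137, 382, 0]) cube([1198, 298, 152]);
translate([137, 680, 152]) cube([1198, 298, 152]);
translate([137, 978, 304]) cube([1198, 298, 152]);
translate([137, 1276, 456]) cube([1198, 298, 152]);
translate([137, 1574, 608]) cube([1198, 298, 152]);


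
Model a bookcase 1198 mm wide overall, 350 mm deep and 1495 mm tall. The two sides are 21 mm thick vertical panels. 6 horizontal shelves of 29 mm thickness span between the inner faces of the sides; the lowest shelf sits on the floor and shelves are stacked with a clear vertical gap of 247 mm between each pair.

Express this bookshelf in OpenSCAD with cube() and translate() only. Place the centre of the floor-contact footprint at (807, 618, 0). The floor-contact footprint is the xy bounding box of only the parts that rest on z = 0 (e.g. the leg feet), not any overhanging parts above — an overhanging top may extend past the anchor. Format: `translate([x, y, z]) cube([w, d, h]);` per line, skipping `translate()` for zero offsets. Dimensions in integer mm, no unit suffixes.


translate([208, 443, 0]) cube([21, 350, 1495]);
translate([1385, 443, 0]) cube([21, 350, 1495]);
translate([229, 443, 0]) cube([1156, 350, 29]);
translate([229, 443, 276]) cube([1156, 350, 29]);
translate([229, 443, 552]) cube([1156, 350, 29]);
translate([229, 443, 828]) cube([1156, 350, 29]);
translate([229, 443, 1104]) cube([1156, 350, 29]);
translate([229, 443, 1380]) cube([1156, 350, 29]);


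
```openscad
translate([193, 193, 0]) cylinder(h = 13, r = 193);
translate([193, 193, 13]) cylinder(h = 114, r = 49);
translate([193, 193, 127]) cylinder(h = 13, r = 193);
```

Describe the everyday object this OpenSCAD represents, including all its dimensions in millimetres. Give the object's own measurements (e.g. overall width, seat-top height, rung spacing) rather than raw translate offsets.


A spool: two coaxial disc flanges of radius 193 mm and thickness 13 mm, joined by a core cylinder of radius 49 mm and height 114 mm. The lower flange rests on z = 0 and the three cylinders share a vertical axis.


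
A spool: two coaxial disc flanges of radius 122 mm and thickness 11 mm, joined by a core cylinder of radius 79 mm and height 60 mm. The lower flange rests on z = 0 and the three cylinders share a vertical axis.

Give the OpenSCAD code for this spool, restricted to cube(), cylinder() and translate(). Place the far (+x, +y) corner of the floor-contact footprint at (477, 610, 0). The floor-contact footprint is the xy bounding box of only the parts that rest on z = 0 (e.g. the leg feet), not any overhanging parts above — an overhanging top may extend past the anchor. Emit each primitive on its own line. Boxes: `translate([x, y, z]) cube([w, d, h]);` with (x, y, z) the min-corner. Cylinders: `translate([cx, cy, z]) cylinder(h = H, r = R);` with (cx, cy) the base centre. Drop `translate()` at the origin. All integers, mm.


translate([355, 488, 0]) cylinder(h = 11, r = 122);
translate([355, 488, 11]) cylinder(h = 60, r = 79);
translate([355, 488, 71]) cylinder(h = 11, r = 122);


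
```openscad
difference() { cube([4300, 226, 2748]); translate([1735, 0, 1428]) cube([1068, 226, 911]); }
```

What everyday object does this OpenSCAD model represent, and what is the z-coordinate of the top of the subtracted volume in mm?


A wall with a window opening. The window head height is 2339 mm.

A wall with a rectangular opening subtracted — a window. Sill at z = 1428, opening 911 mm tall, so the head is at 1428 + 911 = 2339 mm.


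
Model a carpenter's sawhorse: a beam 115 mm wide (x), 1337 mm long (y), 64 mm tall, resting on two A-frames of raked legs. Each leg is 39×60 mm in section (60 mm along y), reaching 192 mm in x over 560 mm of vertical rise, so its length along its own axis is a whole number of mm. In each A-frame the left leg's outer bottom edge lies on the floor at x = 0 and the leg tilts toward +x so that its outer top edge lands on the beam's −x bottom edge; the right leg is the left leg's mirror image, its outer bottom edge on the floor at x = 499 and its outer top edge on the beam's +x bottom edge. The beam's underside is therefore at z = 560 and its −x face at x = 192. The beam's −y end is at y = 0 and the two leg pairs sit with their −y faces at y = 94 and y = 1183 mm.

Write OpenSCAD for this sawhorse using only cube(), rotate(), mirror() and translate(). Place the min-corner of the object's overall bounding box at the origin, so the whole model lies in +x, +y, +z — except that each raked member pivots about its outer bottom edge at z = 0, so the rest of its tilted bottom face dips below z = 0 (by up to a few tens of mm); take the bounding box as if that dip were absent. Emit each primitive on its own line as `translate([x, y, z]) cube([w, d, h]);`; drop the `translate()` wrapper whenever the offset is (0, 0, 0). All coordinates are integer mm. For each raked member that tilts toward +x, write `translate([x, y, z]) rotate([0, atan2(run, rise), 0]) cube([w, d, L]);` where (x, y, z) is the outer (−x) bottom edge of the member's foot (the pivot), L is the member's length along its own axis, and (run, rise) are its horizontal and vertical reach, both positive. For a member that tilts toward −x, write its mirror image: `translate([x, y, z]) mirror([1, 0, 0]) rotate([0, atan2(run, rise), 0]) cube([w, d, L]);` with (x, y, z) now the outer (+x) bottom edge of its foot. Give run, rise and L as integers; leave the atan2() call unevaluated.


translate([192, 0, 560]) cube([115, 1337, 64]);
translate([0, 94, 0]) rotate([0, atan2(192, 560), 0]) cube([39, 60, 592]);
translate([499, 94, 0]) mirror([1, 0, 0]) rotate([0, atan2(192, 560), 0]) cube([39, 60, 592]);
translate([0, 1183, 0]) rotate([0, atan2(192, 560), 0]) cube([39, 60, 592]);
translate([499, 1183, 0]) mirror([1, 0, 0]) rotate([0, atan2(192, 560), 0]) cube([39, 60, 592]);


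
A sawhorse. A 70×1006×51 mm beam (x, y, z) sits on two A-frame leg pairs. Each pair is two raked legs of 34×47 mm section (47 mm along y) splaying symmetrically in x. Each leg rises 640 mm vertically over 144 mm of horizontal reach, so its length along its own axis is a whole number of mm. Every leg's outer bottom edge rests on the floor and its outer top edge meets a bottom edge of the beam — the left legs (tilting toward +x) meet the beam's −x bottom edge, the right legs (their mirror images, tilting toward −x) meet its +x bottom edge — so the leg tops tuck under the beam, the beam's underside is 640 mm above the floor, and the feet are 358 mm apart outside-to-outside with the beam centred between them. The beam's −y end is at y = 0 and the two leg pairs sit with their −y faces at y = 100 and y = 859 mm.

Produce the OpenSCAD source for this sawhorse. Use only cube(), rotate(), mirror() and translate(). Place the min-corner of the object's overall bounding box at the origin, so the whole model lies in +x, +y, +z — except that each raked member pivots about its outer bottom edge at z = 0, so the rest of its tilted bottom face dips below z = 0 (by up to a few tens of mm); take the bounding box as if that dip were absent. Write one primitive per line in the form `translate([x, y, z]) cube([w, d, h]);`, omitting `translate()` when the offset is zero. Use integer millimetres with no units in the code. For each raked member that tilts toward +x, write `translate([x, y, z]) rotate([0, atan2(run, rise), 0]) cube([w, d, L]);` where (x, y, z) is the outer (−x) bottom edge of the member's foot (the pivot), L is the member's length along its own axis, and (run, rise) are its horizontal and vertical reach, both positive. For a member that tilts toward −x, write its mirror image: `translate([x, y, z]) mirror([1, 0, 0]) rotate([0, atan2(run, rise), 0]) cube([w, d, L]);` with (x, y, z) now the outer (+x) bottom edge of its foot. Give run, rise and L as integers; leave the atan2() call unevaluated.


// leg length = √(144² + 640²) = 656
// right-leg outer foot x = 2·144 + 70 = 358
// beam min-corner = (144, 0, 640)
translate([144, 0, 640]) cube([70, 1006, 51]);
translate([0, 100, 0]) rotate([0, atan2(144, 640), 0]) cube([34, 47, 656]);
translate([358, 100, 0]) mirror([1, 0, 0]) rotate([0, atan2(144, 640), 0]) cube([34, 47, 656]);
translate([0, 859, 0]) rotate([0, atan2(144, 640), 0]) cube([34, 47, 656]);
translate([358, 859, 0]) mirror([1, 0, 0]) rotate([0, atan2(144, 640), 0]) cube([34, 47, 656]);


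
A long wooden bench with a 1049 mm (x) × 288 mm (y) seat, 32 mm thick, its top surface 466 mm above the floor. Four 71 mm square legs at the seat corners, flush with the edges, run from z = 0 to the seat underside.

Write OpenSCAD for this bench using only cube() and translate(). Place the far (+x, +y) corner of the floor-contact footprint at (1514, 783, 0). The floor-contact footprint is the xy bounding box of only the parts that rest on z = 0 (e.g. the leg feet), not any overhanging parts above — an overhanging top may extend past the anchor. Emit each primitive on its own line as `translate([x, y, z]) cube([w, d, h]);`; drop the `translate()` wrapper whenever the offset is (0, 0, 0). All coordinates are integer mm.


translate([465, 495, 434]) cube([1049, 288, 32]);
translate([465, 495, 0]) cube([71, 71, 434]);
translate([465, 712, 0]) cube([71, 71, 434]);
translate([1443, 495, 0]) cube([71, 71, 434]);
translate([1443, 712, 0]) cube([71, 71, 434]);


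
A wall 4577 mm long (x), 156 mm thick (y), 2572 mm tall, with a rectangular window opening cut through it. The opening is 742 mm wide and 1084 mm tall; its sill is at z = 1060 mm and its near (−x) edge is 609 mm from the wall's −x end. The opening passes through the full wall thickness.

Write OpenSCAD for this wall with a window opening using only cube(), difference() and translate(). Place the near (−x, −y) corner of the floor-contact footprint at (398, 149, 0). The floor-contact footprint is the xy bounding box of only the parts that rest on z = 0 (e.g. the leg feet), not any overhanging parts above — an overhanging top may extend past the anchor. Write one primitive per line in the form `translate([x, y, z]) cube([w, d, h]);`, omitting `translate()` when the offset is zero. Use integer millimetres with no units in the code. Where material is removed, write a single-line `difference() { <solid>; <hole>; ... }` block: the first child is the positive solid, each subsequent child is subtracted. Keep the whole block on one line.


difference() { translate([398, 149, 0]) cube([4577, 156, 2572]); translate([1007, 149, 1060]) cube([742, 156, 1084]); }


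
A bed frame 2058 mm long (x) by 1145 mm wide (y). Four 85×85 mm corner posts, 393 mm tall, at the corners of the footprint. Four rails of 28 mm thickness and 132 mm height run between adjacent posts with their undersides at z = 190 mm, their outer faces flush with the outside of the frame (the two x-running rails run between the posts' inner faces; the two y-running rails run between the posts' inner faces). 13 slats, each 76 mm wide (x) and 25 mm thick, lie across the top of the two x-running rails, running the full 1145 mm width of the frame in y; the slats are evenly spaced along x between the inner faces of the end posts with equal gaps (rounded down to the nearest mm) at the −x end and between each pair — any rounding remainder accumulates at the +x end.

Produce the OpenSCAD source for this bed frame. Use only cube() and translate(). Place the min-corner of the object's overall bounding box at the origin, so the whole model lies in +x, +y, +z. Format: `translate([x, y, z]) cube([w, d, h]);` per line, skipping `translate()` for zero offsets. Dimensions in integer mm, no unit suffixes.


cube([85, 85, 393]);
translate([0, 1060, 0]) cube([85, 85, 393]);
translate([1973, 0, 0]) cube([85, 85, 393]);
translate([1973, 1060, 0]) cube([85, 85, 393]);
translate([85, 0, 190]) cube([1888, 28, 132]);
translate([85, 1117, 190]) cube([1888, 28, 132]);
translate([0, 85, 190]) cube([28, 975, 132]);
translate([2030, 85, 190]) cube([28, 975, 132]);
translate([149, 0, 322]) cube([76, 1145, 25]);
translate([289, 0, 322]) cube([76, 1145, 25]);
translate([429, 0, 322]) cube([76, 1145, 25]);
translate([569, 0, 322]) cube([76, 1145, 25]);
translate([709, 0, 322]) cube([76, 1145, 25]);
translate([849, 0, 322]) cube([76, 1145, 25]);
translate([989, 0, 322]) cube([76, 1145, 25]);
translate([1129, 0, 322]) cube([76, 1145, 25]);
translate([1269, 0, 322]) cube([76, 1145, 25]);
translate([1409, 0, 322]) cube([76, 1145, 25]);
translate([1549, 0, 322]) cube([76, 1145, 25]);
translate([1689, 0, 322]) cube([76, 1145, 25]);
translate([1829, 0, 322]) cube([76, 1145, 25]);


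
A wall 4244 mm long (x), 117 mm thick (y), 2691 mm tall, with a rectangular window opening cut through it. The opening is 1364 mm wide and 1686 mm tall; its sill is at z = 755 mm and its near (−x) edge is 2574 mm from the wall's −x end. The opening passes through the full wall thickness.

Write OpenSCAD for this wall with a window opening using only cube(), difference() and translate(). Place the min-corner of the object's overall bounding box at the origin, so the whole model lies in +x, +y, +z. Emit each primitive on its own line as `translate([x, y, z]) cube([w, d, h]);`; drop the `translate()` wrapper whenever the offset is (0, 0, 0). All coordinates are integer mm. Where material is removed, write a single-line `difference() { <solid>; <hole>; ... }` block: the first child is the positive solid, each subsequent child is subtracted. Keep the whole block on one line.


difference() { cube([4244, 117, 2691]); translate([2574, 0, 755]) cube([1364, 117, 1686]); }


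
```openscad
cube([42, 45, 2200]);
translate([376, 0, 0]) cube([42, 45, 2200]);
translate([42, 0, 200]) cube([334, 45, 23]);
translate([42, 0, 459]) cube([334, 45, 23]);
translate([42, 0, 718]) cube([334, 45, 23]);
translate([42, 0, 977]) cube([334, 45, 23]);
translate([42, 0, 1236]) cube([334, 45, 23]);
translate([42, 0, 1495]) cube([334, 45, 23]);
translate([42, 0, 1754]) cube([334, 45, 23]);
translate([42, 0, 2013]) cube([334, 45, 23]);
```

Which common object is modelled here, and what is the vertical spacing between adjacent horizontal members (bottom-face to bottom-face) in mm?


A ladder. The rung spacing is 259 mm.

Two tall 42×45 posts with 8 short bars between them — a ladder. Adjacent rungs sit at z = 200 and z = 459, so the spacing is 459 − 200 = 259 mm.


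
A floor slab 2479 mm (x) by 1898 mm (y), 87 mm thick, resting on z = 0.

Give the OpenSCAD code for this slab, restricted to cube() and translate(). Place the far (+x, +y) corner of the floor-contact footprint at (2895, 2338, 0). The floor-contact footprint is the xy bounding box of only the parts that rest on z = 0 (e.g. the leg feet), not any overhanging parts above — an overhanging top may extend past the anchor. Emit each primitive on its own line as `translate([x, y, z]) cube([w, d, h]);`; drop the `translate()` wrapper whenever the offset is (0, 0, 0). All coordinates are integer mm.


translate([416, 440, 0]) cube([2479, 1898, 87]);


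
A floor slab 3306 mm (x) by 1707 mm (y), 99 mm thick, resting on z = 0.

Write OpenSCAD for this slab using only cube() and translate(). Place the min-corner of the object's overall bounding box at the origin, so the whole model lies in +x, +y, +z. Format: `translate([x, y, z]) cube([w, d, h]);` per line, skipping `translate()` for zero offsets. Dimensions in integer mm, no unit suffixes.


cube([3306, 1707, 99]);


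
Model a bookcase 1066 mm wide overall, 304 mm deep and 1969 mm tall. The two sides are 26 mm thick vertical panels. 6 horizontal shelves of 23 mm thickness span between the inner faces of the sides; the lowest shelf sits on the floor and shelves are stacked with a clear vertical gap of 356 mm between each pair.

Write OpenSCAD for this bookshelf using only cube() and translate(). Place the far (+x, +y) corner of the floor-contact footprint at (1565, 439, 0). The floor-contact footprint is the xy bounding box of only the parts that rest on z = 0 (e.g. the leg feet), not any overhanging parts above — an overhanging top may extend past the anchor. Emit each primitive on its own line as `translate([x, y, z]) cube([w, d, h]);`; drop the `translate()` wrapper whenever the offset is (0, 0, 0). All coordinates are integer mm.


translate([499, 135, 0]) cube([26, 304, 1969]);
translate([1539, 135, 0]) cube([26, 304, 1969]);
translate([525, 135, 0]) cube([1014, 304, 23]);
translate([525, 135, 379]) cube([1014, 304, 23]);
translate([525, 135, 758]) cube([1014, 304, 23]);
translate([525, 135, 1137]) cube([1014, 304, 23]);
translate([525, 135, 1516]) cube([1014, 304, 23]);
translate([525, 135, 1895]) cube([1014, 304, 23]);


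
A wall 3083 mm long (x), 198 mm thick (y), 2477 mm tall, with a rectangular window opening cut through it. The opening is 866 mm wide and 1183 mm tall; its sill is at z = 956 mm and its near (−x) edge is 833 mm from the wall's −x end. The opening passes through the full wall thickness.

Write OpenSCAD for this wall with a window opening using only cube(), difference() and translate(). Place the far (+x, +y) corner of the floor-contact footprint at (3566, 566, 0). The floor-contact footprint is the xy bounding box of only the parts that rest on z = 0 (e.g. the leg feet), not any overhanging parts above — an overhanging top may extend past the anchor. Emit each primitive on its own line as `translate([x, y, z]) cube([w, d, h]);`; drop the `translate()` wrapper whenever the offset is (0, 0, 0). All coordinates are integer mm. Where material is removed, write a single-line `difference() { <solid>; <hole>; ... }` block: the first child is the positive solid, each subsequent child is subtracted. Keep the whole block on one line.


difference() { translate([483, 368, 0]) cube([3083, 198, 2477]); translate([1316, 368, 956]) cube([866, 198, 1183]); }


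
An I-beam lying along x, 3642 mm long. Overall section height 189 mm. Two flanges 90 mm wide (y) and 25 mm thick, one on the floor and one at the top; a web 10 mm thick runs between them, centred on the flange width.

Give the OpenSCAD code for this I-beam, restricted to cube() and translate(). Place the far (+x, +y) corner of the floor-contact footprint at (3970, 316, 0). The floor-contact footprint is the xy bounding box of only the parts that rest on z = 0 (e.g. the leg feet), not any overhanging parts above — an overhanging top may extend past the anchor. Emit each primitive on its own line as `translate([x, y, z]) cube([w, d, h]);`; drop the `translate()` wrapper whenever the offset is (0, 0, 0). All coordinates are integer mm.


translate([328, 226, 0]) cube([3642, 90, 25]);
translate([328, 266, 25]) cube([3642, 10, 139]);
translate([328, 226, 164]) cube([3642, 90, 25]);


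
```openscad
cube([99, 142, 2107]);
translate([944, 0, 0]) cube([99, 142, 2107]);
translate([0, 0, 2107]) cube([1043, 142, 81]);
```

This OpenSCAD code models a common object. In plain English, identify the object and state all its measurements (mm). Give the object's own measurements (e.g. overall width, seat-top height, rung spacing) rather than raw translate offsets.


A door frame. The clear opening is 845 mm wide and 2107 mm high. Two 99 mm wide jambs, 142 mm deep, stand either side of the opening from the floor to the top of the opening. A 81 mm thick head sits across the top of both jambs, spanning the full outside width of the frame.


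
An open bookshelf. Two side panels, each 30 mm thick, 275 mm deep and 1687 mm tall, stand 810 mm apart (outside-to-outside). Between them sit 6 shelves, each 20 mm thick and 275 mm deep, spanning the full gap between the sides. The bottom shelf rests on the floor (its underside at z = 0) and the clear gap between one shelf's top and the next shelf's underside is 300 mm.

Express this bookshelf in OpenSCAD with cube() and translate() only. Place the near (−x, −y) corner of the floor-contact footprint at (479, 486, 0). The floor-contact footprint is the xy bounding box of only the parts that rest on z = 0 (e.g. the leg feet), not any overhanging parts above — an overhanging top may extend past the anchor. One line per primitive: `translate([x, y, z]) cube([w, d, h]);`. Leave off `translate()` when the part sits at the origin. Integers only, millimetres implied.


translate([479, 486, 0]) cube([30, 275, 1687]);
translate([1259, 486, 0]) cube([30, 275, 1687]);
translate([509, 486, 0]) cube([750, 275, 20]);
translate([509, 486, 320]) cube([750, 275, 20]);
translate([509, 486, 640]) cube([750, 275, 20]);
translate([509, 486, 960]) cube([750, 275, 20]);
translate([509, 486, 1280]) cube([750, 275, 20]);
translate([509, 486, 1600]) cube([750, 275, 20]);


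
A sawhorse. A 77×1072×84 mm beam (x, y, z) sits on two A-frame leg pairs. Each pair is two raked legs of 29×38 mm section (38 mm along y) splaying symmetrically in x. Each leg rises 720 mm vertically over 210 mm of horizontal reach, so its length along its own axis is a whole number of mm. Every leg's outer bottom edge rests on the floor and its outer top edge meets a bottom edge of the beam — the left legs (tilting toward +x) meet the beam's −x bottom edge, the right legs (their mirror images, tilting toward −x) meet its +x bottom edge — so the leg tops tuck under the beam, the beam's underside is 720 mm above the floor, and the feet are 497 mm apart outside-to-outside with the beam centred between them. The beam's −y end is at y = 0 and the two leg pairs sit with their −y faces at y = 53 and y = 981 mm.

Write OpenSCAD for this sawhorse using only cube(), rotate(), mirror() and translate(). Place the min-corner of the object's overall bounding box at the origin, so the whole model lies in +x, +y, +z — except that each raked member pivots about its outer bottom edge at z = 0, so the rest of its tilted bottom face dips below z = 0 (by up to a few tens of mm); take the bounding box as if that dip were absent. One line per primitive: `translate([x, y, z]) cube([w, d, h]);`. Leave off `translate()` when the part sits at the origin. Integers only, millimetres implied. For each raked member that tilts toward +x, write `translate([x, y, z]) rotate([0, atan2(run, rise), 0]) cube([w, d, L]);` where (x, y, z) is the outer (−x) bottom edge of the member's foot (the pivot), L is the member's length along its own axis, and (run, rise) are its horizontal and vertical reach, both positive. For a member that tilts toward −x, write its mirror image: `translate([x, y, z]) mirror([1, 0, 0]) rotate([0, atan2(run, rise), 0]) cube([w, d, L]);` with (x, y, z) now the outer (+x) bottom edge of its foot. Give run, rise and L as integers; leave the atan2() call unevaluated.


translate([210, 0, 720]) cube([77, 1072, 84]);
translate([0, 53, 0]) rotate([0, atan2(210, 720), 0]) cube([29, 38, 750]);
translate([497, 53, 0]) mirror([1, 0, 0]) rotate([0, atan2(210, 720), 0]) cube([29, 38, 750]);
translate([0, 981, 0]) rotate([0, atan2(210, 720), 0]) cube([29, 38, 750]);
translate([497, 981, 0]) mirror([1, 0, 0]) rotate([0, atan2(210, 720), 0]) cube([29, 38, 750]);


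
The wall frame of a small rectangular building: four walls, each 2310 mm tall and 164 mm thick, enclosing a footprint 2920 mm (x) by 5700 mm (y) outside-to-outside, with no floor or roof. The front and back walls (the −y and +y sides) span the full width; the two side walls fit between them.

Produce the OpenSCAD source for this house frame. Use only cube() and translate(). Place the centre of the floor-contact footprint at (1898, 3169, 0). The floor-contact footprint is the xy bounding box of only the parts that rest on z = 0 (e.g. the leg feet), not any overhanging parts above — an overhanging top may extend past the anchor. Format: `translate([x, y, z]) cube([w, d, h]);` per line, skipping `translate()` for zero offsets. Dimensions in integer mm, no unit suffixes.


translate([438, 319, 0]) cube([2920, 164, 2310]);
translate([438, 5855, 0]) cube([2920, 164, 2310]);
translate([438, 483, 0]) cube([164, 5372, 2310]);
translate([3194, 483, 0]) cube([164, 5372, 2310]);
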